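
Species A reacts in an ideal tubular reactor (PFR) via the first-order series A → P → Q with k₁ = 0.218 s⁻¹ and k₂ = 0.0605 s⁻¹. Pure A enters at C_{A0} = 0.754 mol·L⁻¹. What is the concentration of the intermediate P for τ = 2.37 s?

0.282 mol·L⁻¹

Solving the coupled first-order balances gives C_P(τ) = [k₁/(k₂−k₁)]·C_{A0}·(e^(−k₁τ) − e^(−k₂τ)).
e^(−k₁τ) = e^(−0.218×2.37) = e^(−0.5167) = 0.5965; e^(−k₂τ) = e^(−0.1434) = 0.8664.
C_P = 0.218×0.754/(0.0605−0.218) × (0.5965−0.8664) = (-1.044)×(-0.2699) = 0.2817 mol·L⁻¹.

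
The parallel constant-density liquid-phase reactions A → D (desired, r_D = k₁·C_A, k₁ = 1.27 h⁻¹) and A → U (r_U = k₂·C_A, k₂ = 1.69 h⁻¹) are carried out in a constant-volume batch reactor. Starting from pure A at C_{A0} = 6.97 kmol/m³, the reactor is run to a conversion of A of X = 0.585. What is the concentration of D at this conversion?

1.75 kmol/m³

C_A = C_{A0}(1−X) = 2.893 kmol/m³.
Both paths are first order in A, so the instantaneous fraction to D is constant: dC_D/d(−C_A) = k₁/(k₁+k₂) = 0.4291.
C_D = 0.4291·(C_{A0}−C_A) = 0.4291×4.077 = 1.75 kmol/m³.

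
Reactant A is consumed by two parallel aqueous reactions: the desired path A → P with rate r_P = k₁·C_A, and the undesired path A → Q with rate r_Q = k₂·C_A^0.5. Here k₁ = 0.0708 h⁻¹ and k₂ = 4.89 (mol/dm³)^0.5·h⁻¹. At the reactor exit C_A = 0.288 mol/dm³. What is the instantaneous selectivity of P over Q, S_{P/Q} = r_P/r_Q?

0.00777

S_{P/Q} = r_P/r_Q = (k₁·C_A)/(k₂·C_A^0.5) = (k₁/k₂)·C_A^0.5.
= (0.0708×0.2880) / (4.89×0.2880^0.5) = 0.02039/2.624 = 0.00777.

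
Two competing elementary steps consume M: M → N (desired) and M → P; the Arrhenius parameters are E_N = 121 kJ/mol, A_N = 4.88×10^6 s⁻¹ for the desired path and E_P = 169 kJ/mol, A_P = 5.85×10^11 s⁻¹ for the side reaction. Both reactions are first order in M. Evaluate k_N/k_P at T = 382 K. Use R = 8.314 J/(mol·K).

30.6

With equal orders, S_{N/P} = k_N/k_P = (A_N/A_P)·exp[(E_P−E_N)/(RT)].
(E_P−E_N)/(RT) = (169−121)×10³/(8.314×382) = 48000/3176 = 15.11.
k_N/k_P = (4.88×10^6/5.85×10^11)·exp(15.11) = 8.342×10^-6 × 3.662×10^6 = 30.6.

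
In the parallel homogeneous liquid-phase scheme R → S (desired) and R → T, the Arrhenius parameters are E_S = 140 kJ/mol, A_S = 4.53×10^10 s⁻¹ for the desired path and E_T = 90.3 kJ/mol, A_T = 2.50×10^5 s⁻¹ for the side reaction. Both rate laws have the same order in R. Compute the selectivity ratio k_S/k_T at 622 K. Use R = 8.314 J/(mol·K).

With equal orders, S_{S/T} = k_S/k_T = (A_S/A_T)·exp[(E_T−E_S)/(RT)].
(E_T−E_S)/(RT) = (90.3−140)×10³/(8.314×622) = -49700/5171 = -9.611.
k_S/k_T = (4.53×10^10/2.50×10^5)·exp(-9.611) = 1.812×10^5 × 6.701×10^-5 = 12.1.

12.1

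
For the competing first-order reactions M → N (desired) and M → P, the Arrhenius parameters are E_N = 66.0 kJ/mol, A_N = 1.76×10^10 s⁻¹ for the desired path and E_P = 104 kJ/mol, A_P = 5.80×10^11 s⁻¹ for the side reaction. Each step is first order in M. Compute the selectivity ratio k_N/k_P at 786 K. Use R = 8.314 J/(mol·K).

k_N/k_P = (A_N/A_P)·exp[−(E_N−E_P)/(RT)] = (A_N/A_P)·exp[(E_P−E_N)/(RT)].
(E_P−E_N)/(RT) = (104−66.0)×10³/(8.314×786) = 38000/6535 = 5.815.
k_N/k_P = (1.76×10^10/5.80×10^11)·exp(5.815) = 0.03034 × 335.3 = 10.2.

10.2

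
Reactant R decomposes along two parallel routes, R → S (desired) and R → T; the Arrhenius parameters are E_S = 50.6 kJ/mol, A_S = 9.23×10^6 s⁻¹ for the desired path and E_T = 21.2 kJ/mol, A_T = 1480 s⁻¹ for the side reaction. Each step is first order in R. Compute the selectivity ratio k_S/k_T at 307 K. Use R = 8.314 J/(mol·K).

With equal orders, S_{S/T} = k_S/k_T = (A_S/A_T)·exp[(E_T−E_S)/(RT)].
(E_T−E_S)/(RT) = (21.2−50.6)×10³/(8.314×307) = -29400/2552 = -11.52.
k_S/k_T = (9.23×10^6/1480)·exp(-11.52) = 6236 × 9.944×10^-6 = 0.0620.

0.0620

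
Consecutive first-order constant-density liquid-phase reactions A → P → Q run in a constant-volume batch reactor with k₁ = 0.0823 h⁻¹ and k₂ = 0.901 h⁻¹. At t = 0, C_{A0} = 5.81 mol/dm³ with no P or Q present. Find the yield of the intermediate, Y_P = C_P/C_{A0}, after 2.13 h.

0.0696

Solving the coupled first-order balances gives C_P(t) = [k₁/(k₂−k₁)]·C_{A0}·(e^(−k₁t) − e^(−k₂t)).
e^(−k₁t) = e^(−0.0823×2.13) = e^(−0.1753) = 0.8392; e^(−k₂t) = e^(−1.919) = 0.1467.
C_P = 0.0823×5.81/(0.901−0.0823) × (0.8392−0.1467) = 0.5841×0.6925 = 0.4044 mol/dm³.
Y_P = C_P/C_{A0} = 0.4044/5.81 = 0.0696.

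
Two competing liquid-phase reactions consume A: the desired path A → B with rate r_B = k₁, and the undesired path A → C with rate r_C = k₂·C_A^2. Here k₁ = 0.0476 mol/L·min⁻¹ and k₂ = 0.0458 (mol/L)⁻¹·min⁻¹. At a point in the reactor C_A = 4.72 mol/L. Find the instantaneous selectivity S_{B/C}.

S_{B/C} = r_B/r_C = (k₁)/(k₂·C_A^2) = (k₁/k₂)·C_A^-2.
= (0.0476) / (0.0458×4.720^2) = 0.04760/1.020 = 0.0467.

0.0467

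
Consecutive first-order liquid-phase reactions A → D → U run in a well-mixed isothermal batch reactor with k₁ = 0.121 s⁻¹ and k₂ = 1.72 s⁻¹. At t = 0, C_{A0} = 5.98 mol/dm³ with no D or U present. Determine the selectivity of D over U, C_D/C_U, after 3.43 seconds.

For first-order series with pure A initially, C_D(t) = k₁C_{A0}/(k₂−k₁)·(e^(−k₁t) − e^(−k₂t)).
e^(−k₁t) = e^(−0.121×3.43) = e^(−0.4150) = 0.6603; e^(−k₂t) = e^(−5.900) = 0.002741.
C_D = 0.121×5.98/(1.72−0.121) × (0.6603−0.002741) = 0.4525×0.6576 = 0.2976 mol/dm³.
C_A = C_{A0}e^(−k₁t) = 3.949 mol/dm³, so C_U = C_{A0}−C_A−C_D = 1.734 mol/dm³; C_D/C_U = 0.172.

0.172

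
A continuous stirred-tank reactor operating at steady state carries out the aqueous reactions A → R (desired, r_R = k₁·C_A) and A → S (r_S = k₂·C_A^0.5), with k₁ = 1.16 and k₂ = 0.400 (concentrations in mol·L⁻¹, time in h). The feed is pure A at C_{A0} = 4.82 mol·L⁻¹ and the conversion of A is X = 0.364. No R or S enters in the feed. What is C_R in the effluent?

Exit C_A = C_{A0}(1−X) = 4.82×0.636 = 3.066 mol·L⁻¹.
In a CSTR the entire volume is at exit conditions, so r_R = 1.16×3.066 = 3.556 and r_S = 0.400×3.066^0.5 = 0.7003.
Fraction of consumed A going to R: r_R/(r_R+r_S) = 0.8355.
C_R = 0.8355·C_{A0}·X = 0.8355×4.82×0.364 = 1.47 mol·L⁻¹.

1.47 mol·L⁻¹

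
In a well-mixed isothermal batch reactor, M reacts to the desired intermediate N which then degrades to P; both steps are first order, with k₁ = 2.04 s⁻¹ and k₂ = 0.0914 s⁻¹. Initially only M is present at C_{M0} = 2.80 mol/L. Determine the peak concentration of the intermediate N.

For a first-order series the maximum intermediate yield is C_{N,max}/C_{M0} = (k₁/k₂)^[k₂/(k₂−k₁)].
= (2.04/0.0914)^(0.0914/(0.0914−2.04)) = (22.32)^(-0.04691) = 0.8644.
C_{N,max} = 0.8644×2.80 = 2.42 mol/L.

2.42 mol/L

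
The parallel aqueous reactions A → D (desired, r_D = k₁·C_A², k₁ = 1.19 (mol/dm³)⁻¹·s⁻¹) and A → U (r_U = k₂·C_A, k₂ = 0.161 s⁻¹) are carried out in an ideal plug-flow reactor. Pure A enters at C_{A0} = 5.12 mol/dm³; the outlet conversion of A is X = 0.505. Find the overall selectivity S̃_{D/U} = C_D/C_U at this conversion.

27.2

C_A = C_{A0}(1−X) = 2.534 mol/dm³.
Along a PFR/batch, dC_U/dC_A = −r_U/(r_D+r_U) = −k₂/(k₂+k₁·C_A).
Integrating from C_{A0} to C_A: C_U = (0.161/1.19)·ln[(0.161+1.19·5.12)/(0.161+1.19·2.53)] = 0.1353·ln(6.254/3.177) = 0.09163 mol/dm³.
Then C_D = (C_{A0}−C_A) − C_U = 2.586 − 0.09163 = 2.494 mol/dm³.
S̃_{D/U} = C_D/C_U = 2.494/0.09163 = 27.2.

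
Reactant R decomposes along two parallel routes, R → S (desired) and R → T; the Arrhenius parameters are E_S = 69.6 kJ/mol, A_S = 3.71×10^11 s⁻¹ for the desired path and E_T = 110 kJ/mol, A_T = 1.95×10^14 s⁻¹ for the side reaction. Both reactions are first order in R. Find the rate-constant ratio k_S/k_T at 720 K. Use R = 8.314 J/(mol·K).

k_S/k_T = (A_S/A_T)·exp[−(E_S−E_T)/(RT)] = (A_S/A_T)·exp[(E_T−E_S)/(RT)].
(E_T−E_S)/(RT) = (110−69.6)×10³/(8.314×720) = 40400/5986 = 6.749.
k_S/k_T = (3.71×10^11/1.95×10^14)·exp(6.749) = 0.001903 × 853.2 = 1.62.

1.62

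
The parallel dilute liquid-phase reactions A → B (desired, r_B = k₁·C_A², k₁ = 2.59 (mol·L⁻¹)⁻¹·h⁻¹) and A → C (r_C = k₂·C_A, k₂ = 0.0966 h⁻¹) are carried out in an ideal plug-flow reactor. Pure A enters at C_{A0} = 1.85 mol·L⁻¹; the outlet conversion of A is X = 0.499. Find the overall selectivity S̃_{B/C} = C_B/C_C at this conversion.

C_A = C_{A0}(1−X) = 0.9269 mol·L⁻¹.
Along a PFR/batch, dC_C/dC_A = −r_C/(r_B+r_C) = −k₂/(k₂+k₁·C_A).
Integrating from C_{A0} to C_A: C_C = (0.0966/2.59)·ln[(0.0966+2.59·1.85)/(0.0966+2.59·0.927)] = 0.03730·ln(4.888/2.497) = 0.02505 mol·L⁻¹.
Then C_B = (C_{A0}−C_A) − C_C = 0.9232 − 0.02505 = 0.8981 mol·L⁻¹.
S̃_{B/C} = C_B/C_C = 0.8981/0.02505 = 35.9.

35.9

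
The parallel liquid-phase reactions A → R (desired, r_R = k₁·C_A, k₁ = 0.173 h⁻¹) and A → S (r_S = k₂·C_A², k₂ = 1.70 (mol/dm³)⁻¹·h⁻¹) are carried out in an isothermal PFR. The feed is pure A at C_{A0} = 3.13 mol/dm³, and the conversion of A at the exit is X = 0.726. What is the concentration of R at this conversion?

0.124 mol/dm³

C_A = C_{A0}(1−X) = 0.8576 mol/dm³.
Along a PFR/batch, dC_R/dC_A = −r_R/(r_R+r_S) = −k₁/(k₁+k₂·C_A).
Integrating from C_{A0} to C_A: C_R = (0.173/1.70)·ln[(0.173+1.70·3.13)/(0.173+1.70·0.858)] = 0.1018·ln(5.494/1.631) = 0.1236 mol/dm³.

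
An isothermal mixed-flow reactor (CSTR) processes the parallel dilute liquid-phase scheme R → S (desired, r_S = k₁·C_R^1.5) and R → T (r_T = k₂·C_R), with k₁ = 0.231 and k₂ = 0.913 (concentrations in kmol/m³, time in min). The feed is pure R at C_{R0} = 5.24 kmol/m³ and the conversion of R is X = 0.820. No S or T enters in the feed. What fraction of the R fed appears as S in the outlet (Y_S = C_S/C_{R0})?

0.162

Exit C_R = C_{R0}(1−X) = 5.24×0.180 = 0.9432 kmol/m³.
A CSTR operates uniformly at the exit composition, giving r_S = 0.2116 and r_T = 0.8611 (each k·C_R^n at C_R = 0.9432).
Fraction of consumed R going to S: r_S/(r_S+r_T) = 0.1973.
C_S = 0.1973·C_{R0}·X = 0.1973×5.24×0.820 = 0.848 kmol/m³; Y_S = C_S/C_{R0} = 0.162.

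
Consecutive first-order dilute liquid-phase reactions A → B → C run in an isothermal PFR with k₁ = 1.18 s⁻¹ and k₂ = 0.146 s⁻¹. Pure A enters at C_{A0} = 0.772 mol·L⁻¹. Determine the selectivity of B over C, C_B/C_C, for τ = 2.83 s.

The intermediate concentration in a first-order A→B→C sequence is C_B = k₁C_{A0}(e^(−k₁τ) − e^(−k₂τ))/(k₂−k₁).
e^(−k₁τ) = e^(−1.18×2.83) = e^(−3.339) = 0.03546; e^(−k₂τ) = e^(−0.4132) = 0.6615.
C_B = 1.18×0.772/(0.146−1.18) × (0.03546−0.6615) = (-0.8810)×(-0.6261) = 0.5516 mol·L⁻¹.
C_A = C_{A0}e^(−k₁τ) = 0.02737 mol·L⁻¹, so C_C = C_{A0}−C_A−C_B = 0.1930 mol·L⁻¹; C_B/C_C = 2.86.

2.86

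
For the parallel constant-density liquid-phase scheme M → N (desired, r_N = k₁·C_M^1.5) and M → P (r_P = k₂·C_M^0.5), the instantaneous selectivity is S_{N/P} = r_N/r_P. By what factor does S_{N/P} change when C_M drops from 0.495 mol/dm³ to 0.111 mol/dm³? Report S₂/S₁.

0.224

S_{N/P} = (k₁/k₂)·C_M, so S₂/S₁ = (C_{M,2}/C_{M,1}).
= 0.111/0.495 = 0.224.
Selectivity toward N falls as C_M falls — high-concentration operation is favoured.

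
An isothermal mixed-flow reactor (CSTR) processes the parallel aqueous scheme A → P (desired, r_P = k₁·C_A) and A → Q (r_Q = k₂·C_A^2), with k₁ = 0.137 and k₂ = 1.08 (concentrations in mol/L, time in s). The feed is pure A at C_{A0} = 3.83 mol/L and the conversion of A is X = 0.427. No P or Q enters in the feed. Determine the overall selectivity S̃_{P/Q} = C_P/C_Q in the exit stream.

0.0578

Exit C_A = C_{A0}(1−X) = 3.83×0.573 = 2.195 mol/L.
A CSTR operates uniformly at the exit composition, giving r_P = 0.3007 and r_Q = 5.202 (each k·C_A^n at C_A = 2.195).
Overall selectivity = C_P/C_Q = r_Pτ/(r_Qτ) = r_P/r_Q = 0.0578.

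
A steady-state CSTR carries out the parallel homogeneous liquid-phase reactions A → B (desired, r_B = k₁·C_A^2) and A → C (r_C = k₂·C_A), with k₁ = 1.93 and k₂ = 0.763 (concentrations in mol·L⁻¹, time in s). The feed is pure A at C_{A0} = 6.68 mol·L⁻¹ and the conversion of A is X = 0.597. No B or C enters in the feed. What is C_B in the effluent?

Exit C_A = C_{A0}(1−X) = 6.68×0.403 = 2.692 mol·L⁻¹.
Rates in a CSTR are evaluated at the outlet concentration: r_B = 1.93×2.692^2 = 13.99, r_C = 0.763×2.692 = 2.054.
Fraction of consumed A going to B: r_B/(r_B+r_C) = 0.8720.
C_B = 0.8720·C_{A0}·X = 0.8720×6.68×0.597 = 3.48 mol·L⁻¹.

3.48 mol·L⁻¹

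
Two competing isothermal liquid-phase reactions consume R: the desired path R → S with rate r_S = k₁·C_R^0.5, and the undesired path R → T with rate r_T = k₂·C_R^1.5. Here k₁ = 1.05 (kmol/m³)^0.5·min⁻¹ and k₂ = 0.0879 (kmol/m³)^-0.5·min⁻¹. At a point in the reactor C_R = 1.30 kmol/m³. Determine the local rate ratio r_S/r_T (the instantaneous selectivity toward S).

9.19

S_{S/T} = r_S/r_T = (k₁·C_R^0.5)/(k₂·C_R^1.5) = (k₁/k₂)·C_R⁻¹.
= (1.05×1.300^0.5) / (0.0879×1.300^1.5) = 1.197/0.1303 = 9.19.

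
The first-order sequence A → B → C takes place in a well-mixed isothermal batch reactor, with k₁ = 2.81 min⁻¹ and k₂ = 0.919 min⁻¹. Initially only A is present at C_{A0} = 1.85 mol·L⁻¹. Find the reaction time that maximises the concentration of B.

The intermediate peaks when r₁ = r₂, i.e. k₁e^(−k₁t) = k₂e^(−k₂t), giving t_opt = ln(k₂/k₁)/(k₂−k₁).
= ln(0.919/2.81)/(0.919−2.81) = ln(0.3270)/-1.891 = -1.118/-1.891 = 0.591 min.

0.591 min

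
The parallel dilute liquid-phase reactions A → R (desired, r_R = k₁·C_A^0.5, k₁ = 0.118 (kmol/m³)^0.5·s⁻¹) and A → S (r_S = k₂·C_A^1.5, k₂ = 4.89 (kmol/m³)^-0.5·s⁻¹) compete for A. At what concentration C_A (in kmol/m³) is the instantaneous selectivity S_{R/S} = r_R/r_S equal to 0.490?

S_{R/S} = (k₁/k₂)·C_A⁻¹ ⇒ C_A = (S·k₂/k₁)^(-1).
= (0.490×4.89/0.118)^(-1) = (20.31)^(-1) = 0.0492 kmol/m³.

0.0492 kmol/m³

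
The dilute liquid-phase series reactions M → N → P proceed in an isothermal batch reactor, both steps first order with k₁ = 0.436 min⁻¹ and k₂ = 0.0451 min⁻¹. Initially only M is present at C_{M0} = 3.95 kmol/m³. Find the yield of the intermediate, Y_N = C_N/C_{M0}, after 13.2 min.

0.611

The intermediate concentration in a first-order A→B→C sequence is C_N = k₁C_{M0}(e^(−k₁t) − e^(−k₂t))/(k₂−k₁).
e^(−k₁t) = e^(−0.436×13.2) = e^(−5.755) = 0.003166; e^(−k₂t) = e^(−0.5953) = 0.5514.
C_N = 0.436×3.95/(0.0451−0.436) × (0.003166−0.5514) = (-4.406)×(-0.5482) = 2.415 kmol/m³.
Y_N = C_N/C_{M0} = 2.415/3.95 = 0.611.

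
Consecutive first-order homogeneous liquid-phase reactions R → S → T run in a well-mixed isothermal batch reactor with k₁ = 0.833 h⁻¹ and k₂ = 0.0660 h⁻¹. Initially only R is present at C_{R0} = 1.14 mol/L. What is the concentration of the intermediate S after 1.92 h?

Solving the coupled first-order balances gives C_S(t) = [k₁/(k₂−k₁)]·C_{R0}·(e^(−k₁t) − e^(−k₂t)).
e^(−k₁t) = e^(−0.833×1.92) = e^(−1.599) = 0.2020; e^(−k₂t) = e^(−0.1267) = 0.8810.
C_S = 0.833×1.14/(0.0660−0.833) × (0.2020−0.8810) = (-1.238)×(-0.6790) = 0.8406 mol/L.

0.841 mol/L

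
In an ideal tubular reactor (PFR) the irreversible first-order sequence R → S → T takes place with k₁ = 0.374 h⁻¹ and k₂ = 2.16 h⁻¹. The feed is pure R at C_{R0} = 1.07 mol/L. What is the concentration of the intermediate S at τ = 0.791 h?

0.126 mol/L

For first-order series with pure R initially, C_S(τ) = k₁C_{R0}/(k₂−k₁)·(e^(−k₁τ) − e^(−k₂τ)).
e^(−k₁τ) = e^(−0.374×0.791) = e^(−0.2958) = 0.7439; e^(−k₂τ) = e^(−1.709) = 0.1811.
C_S = 0.374×1.07/(2.16−0.374) × (0.7439−0.1811) = 0.2241×0.5628 = 0.1261 mol/L.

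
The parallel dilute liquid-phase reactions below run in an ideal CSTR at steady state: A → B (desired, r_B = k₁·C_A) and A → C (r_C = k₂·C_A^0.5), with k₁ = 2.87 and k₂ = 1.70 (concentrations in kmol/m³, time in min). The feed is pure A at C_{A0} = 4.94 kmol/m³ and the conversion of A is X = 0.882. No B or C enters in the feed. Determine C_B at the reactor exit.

Exit C_A = C_{A0}(1−X) = 4.94×0.118 = 0.5829 kmol/m³.
Rates in a CSTR are evaluated at the outlet concentration: r_B = 2.87×0.5829 = 1.673, r_C = 1.70×0.5829^0.5 = 1.298.
Fraction of consumed A going to B: r_B/(r_B+r_C) = 0.5631.
C_B = 0.5631·C_{A0}·X = 0.5631×4.94×0.882 = 2.45 kmol/m³.

2.45 kmol/m³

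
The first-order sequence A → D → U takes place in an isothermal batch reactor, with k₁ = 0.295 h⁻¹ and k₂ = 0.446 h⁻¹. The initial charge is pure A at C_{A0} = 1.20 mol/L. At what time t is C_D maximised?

The intermediate peaks when r₁ = r₂, i.e. k₁e^(−k₁t) = k₂e^(−k₂t), giving t_opt = ln(k₂/k₁)/(k₂−k₁).
= ln(0.446/0.295)/(0.446−0.295) = ln(1.512)/0.1510 = 0.4133/0.1510 = 2.74 h.

2.74 h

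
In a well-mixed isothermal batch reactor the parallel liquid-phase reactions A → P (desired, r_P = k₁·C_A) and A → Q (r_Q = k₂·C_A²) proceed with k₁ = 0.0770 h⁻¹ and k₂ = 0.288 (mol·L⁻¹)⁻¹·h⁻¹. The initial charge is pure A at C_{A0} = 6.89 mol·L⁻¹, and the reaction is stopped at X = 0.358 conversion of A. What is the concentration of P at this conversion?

C_A = C_{A0}(1−X) = 4.423 mol·L⁻¹.
Along a PFR/batch, dC_P/dC_A = −r_P/(r_P+r_Q) = −k₁/(k₁+k₂·C_A).
Integrating from C_{A0} to C_A: C_P = (0.0770/0.288)·ln[(0.0770+0.288·6.89)/(0.0770+0.288·4.42)] = 0.2674·ln(2.061/1.351) = 0.1130 mol·L⁻¹.

0.113 mol·L⁻¹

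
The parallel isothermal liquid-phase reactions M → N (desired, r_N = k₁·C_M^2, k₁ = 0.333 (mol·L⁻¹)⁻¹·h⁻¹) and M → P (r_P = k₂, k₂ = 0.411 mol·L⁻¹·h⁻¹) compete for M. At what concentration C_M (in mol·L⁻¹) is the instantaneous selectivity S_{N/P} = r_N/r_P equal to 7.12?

2.96 mol·L⁻¹

S_{N/P} = (k₁/k₂)·C_M^2 ⇒ C_M = (S·k₂/k₁)^(0.5).
= (7.12×0.411/0.333)^(0.5) = (8.788)^(0.5) = 2.96 mol·L⁻¹.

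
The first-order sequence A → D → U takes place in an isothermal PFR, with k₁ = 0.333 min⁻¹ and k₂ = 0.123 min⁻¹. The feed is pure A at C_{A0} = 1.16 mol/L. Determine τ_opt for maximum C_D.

For first-order series the maximum of C_D occurs at τ_opt = ln(k₂/k₁)/(k₂−k₁).
= ln(0.123/0.333)/(0.123−0.333) = ln(0.3694)/-0.2100 = -0.9960/-0.2100 = 4.74 min.

4.74 min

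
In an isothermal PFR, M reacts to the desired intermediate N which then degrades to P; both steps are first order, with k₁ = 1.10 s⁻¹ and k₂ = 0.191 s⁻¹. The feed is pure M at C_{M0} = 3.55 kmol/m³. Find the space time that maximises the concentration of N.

For first-order series the maximum of C_N occurs at τ_opt = ln(k₂/k₁)/(k₂−k₁).
= ln(0.191/1.10)/(0.191−1.10) = ln(0.1736)/-0.9090 = -1.751/-0.9090 = 1.93 s.

1.93 s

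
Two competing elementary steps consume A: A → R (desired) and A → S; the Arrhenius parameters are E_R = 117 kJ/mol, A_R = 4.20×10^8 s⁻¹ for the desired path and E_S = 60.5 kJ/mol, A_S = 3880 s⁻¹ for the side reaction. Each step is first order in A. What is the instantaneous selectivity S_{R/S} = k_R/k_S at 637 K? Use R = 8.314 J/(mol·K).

k_R/k_S = (A_R/A_S)·exp[−(E_R−E_S)/(RT)] = (A_R/A_S)·exp[(E_S−E_R)/(RT)].
(E_S−E_R)/(RT) = (60.5−117)×10³/(8.314×637) = -56500/5296 = -10.67.
k_R/k_S = (4.20×10^8/3880)·exp(-10.67) = 1.082×10^5 × 2.327×10^-5 = 2.52.
Since E_R > E_S, raising the temperature improves selectivity toward R.

2.52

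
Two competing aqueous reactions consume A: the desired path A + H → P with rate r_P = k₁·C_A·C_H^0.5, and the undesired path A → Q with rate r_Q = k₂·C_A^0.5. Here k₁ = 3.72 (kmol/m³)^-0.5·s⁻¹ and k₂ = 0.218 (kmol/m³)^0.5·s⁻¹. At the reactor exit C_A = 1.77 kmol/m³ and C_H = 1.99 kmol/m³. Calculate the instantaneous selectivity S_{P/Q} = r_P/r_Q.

32.0

S_{P/Q} = r_P/r_Q = (k₁·C_A·C_H^0.5)/(k₂·C_A^0.5) = (k₁/k₂)·C_A^0.5·C_H^0.5.
= (3.72×1.770×1.990^0.5) / (0.218×1.770^0.5) = 9.288/0.2900 = 32.0.
Since the desired path is higher order in A, keeping C_A high (PFR or concentrated feed) favours P.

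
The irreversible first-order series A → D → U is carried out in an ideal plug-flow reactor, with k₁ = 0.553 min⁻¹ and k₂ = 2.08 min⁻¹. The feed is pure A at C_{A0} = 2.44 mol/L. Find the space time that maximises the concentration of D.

0.868 min

Setting dC_D/dτ = 0 gives τ_opt = ln(k₂/k₁)/(k₂−k₁).
= ln(2.08/0.553)/(2.08−0.553) = ln(3.761)/1.527 = 1.325/1.527 = 0.868 min.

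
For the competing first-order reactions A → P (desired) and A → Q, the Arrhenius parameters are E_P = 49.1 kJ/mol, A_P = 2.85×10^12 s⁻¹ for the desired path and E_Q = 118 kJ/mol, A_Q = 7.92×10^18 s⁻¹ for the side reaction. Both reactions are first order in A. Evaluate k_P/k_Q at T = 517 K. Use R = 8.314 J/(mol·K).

3.29

k_P/k_Q = (A_P/A_Q)·exp[−(E_P−E_Q)/(RT)] = (A_P/A_Q)·exp[(E_Q−E_P)/(RT)].
(E_Q−E_P)/(RT) = (118−49.1)×10³/(8.314×517) = 68900/4298 = 16.03.
k_P/k_Q = (2.85×10^12/7.92×10^18)·exp(16.03) = 3.598×10^-7 × 9.152×10^6 = 3.29.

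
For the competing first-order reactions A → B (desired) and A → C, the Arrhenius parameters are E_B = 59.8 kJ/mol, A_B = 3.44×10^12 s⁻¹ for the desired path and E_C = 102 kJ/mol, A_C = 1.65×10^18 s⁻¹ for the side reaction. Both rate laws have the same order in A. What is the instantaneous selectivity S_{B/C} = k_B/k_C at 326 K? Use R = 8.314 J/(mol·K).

12.0

Since both paths have the same order in A, the concentration cancels and S_{B/C} = k_B/k_C = (A_B/A_C)·exp[(E_C−E_B)/(RT)].
(E_C−E_B)/(RT) = (102−59.8)×10³/(8.314×326) = 42200/2710 = 15.57.
k_B/k_C = (3.44×10^12/1.65×10^18)·exp(15.57) = 2.085×10^-6 × 5.780×10^6 = 12.0.
Since E_B < E_C, lowering the temperature improves selectivity toward B.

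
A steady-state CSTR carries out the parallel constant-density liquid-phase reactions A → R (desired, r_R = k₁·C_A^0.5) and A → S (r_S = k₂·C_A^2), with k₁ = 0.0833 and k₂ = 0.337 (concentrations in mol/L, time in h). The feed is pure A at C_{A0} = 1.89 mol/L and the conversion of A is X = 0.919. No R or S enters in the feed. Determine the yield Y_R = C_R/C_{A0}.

Exit C_A = C_{A0}(1−X) = 1.89×0.0810 = 0.1531 mol/L.
In a CSTR the entire volume is at exit conditions, so r_R = 0.0833×0.1531^0.5 = 0.03259 and r_S = 0.337×0.1531^2 = 0.007898.
Fraction of consumed A going to R: r_R/(r_R+r_S) = 0.8049.
C_R = 0.8049·C_{A0}·X = 0.8049×1.89×0.919 = 1.40 mol/L; Y_R = C_R/C_{A0} = 0.740.

0.740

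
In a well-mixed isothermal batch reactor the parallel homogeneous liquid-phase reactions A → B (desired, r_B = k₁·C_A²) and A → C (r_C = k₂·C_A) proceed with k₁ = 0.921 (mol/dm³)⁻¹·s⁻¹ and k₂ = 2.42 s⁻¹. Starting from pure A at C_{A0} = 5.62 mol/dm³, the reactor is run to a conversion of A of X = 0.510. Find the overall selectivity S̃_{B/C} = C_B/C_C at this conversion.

C_A = C_{A0}(1−X) = 2.754 mol/dm³.
Along a PFR/batch, dC_C/dC_A = −r_C/(r_B+r_C) = −k₂/(k₂+k₁·C_A).
Integrating from C_{A0} to C_A: C_C = (2.42/0.921)·ln[(2.42+0.921·5.62)/(2.42+0.921·2.75)] = 2.628·ln(7.596/4.956) = 1.122 mol/dm³.
Then C_B = (C_{A0}−C_A) − C_C = 2.866 − 1.122 = 1.744 mol/dm³.
S̃_{B/C} = C_B/C_C = 1.744/1.122 = 1.55.

1.55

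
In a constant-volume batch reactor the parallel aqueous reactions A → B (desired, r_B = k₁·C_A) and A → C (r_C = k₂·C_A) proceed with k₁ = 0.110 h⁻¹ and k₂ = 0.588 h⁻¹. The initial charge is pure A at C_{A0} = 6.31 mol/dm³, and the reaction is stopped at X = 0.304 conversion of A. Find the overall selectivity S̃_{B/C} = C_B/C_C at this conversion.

0.187

C_A = C_{A0}(1−X) = 4.392 mol/dm³.
Both paths are first order in A, so the instantaneous fraction to B is constant: dC_B/d(−C_A) = k₁/(k₁+k₂) = 0.1576.
C_B = 0.1576·(C_{A0}−C_A) = 0.1576×1.918 = 0.302 mol/dm³.
C_C = (C_{A0}−C_A)−C_B = 1.616 mol/dm³; S̃_{B/C} = 0.3023/1.616 = 0.187.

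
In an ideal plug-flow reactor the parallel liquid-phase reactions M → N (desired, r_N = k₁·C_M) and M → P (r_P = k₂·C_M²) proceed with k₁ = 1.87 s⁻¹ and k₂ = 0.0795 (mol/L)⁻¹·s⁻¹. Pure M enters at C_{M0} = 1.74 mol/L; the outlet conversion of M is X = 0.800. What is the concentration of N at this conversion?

C_M = C_{M0}(1−X) = 0.3480 mol/L.
Along a PFR/batch, dC_N/dC_M = −r_N/(r_N+r_P) = −k₁/(k₁+k₂·C_M).
Integrating from C_{M0} to C_M: C_N = (1.87/0.0795)·ln[(1.87+0.0795·1.74)/(1.87+0.0795·0.348)] = 23.52·ln(2.008/1.898) = 1.333 mol/L.

1.33 mol/L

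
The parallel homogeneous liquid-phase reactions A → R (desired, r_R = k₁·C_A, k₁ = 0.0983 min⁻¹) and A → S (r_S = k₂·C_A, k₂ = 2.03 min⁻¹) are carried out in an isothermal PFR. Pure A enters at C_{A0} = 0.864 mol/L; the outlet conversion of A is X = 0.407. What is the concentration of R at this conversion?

0.0162 mol/L

C_A = C_{A0}(1−X) = 0.5124 mol/L.
Both paths are first order in A, so the instantaneous fraction to R is constant: dC_R/d(−C_A) = k₁/(k₁+k₂) = 0.04619.
C_R = 0.04619·(C_{A0}−C_A) = 0.04619×0.3516 = 0.0162 mol/L.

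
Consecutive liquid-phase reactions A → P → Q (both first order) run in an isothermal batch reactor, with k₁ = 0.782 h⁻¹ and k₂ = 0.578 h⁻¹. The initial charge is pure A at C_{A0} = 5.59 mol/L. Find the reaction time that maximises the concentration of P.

1.48 h

The intermediate peaks when r₁ = r₂, i.e. k₁e^(−k₁t) = k₂e^(−k₂t), giving t_opt = ln(k₂/k₁)/(k₂−k₁).
= ln(0.578/0.782)/(0.578−0.782) = ln(0.7391)/-0.2040 = -0.3023/-0.2040 = 1.48 h.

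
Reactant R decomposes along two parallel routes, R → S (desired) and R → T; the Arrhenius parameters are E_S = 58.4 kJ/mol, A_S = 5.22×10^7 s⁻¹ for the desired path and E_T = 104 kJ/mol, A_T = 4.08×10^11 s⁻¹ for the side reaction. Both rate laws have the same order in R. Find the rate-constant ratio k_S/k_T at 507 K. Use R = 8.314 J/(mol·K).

k_S/k_T = (A_S/A_T)·exp[−(E_S−E_T)/(RT)] = (A_S/A_T)·exp[(E_T−E_S)/(RT)].
(E_T−E_S)/(RT) = (104−58.4)×10³/(8.314×507) = 45600/4215 = 10.82.
k_S/k_T = (5.22×10^7/4.08×10^11)·exp(10.82) = 1.279×10^-4 × 49911 = 6.39.
Since E_S < E_T, lowering the temperature improves selectivity toward S.

6.39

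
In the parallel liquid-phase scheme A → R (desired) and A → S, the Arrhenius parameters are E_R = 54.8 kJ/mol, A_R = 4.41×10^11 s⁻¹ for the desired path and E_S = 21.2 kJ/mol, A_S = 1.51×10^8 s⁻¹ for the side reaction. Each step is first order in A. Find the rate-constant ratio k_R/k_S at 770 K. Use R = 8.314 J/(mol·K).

15.3

k_R/k_S = (A_R/A_S)·exp[−(E_R−E_S)/(RT)] = (A_R/A_S)·exp[(E_S−E_R)/(RT)].
(E_S−E_R)/(RT) = (21.2−54.8)×10³/(8.314×770) = -33600/6402 = -5.249.
k_R/k_S = (4.41×10^11/1.51×10^8)·exp(-5.249) = 2921 × 0.005255 = 15.3.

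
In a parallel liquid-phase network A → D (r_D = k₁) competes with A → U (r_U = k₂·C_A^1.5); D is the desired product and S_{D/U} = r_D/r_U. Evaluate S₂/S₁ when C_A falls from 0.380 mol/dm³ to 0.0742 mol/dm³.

S_{D/U} = (k₁/k₂)·C_A^-1.5, so S₂/S₁ = (C_{A,2}/C_{A,1})^-1.5.
= (0.0742/0.380)^(-1.5) = (0.1953)^(-1.5) = 11.6.

11.6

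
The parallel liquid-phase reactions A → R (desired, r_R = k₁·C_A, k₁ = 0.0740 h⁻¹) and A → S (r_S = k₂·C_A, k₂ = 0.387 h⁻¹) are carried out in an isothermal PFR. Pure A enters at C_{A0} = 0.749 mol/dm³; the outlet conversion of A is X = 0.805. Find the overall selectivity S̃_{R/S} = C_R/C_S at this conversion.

0.191

C_A = C_{A0}(1−X) = 0.1461 mol/dm³.
Both paths are first order in A, so the instantaneous fraction to R is constant: dC_R/d(−C_A) = k₁/(k₁+k₂) = 0.1605.
C_R = 0.1605·(C_{A0}−C_A) = 0.1605×0.6029 = 0.0968 mol/dm³.
C_S = (C_{A0}−C_A)−C_R = 0.5062 mol/dm³; S̃_{R/S} = 0.09679/0.5062 = 0.191.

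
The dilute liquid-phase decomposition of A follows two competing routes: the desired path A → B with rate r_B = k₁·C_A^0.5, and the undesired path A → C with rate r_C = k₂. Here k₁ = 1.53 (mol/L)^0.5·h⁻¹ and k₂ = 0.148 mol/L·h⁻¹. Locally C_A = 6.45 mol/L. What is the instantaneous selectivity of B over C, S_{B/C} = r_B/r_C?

S_{B/C} = r_B/r_C = (k₁·C_A^0.5)/(k₂) = (k₁/k₂)·C_A^0.5.
= (1.53×6.450^0.5) / (0.148) = 3.886/0.1480 = 26.3.

26.3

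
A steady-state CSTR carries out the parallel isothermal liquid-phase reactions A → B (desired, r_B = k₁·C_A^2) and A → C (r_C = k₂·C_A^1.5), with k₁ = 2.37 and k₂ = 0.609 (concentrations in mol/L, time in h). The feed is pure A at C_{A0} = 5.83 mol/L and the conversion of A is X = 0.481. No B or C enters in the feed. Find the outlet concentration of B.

2.44 mol/L

Exit C_A = C_{A0}(1−X) = 5.83×0.519 = 3.026 mol/L.
In a CSTR the entire volume is at exit conditions, so r_B = 2.37×3.026^2 = 21.70 and r_C = 0.609×3.026^1.5 = 3.205.
Fraction of consumed A going to B: r_B/(r_B+r_C) = 0.8713.
C_B = 0.8713·C_{A0}·X = 0.8713×5.83×0.481 = 2.44 mol/L.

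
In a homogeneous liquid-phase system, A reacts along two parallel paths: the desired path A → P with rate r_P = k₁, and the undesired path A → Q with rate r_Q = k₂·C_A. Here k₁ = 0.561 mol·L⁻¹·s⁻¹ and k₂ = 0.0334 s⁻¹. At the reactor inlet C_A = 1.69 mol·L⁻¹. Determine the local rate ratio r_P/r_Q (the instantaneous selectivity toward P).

S_{P/Q} = r_P/r_Q = (k₁)/(k₂·C_A) = (k₁/k₂)·C_A⁻¹.
= (0.561) / (0.0334×1.690) = 0.5610/0.05645 = 9.94.

9.94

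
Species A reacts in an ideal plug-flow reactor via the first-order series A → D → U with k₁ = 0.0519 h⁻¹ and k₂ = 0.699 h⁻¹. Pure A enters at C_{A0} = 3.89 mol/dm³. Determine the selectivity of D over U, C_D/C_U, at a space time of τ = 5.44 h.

0.313

Solving the coupled first-order balances gives C_D(τ) = [k₁/(k₂−k₁)]·C_{A0}·(e^(−k₁τ) − e^(−k₂τ)).
e^(−k₁τ) = e^(−0.0519×5.44) = e^(−0.2823) = 0.7540; e^(−k₂τ) = e^(−3.803) = 0.02231.
C_D = 0.0519×3.89/(0.699−0.0519) × (0.7540−0.02231) = 0.3120×0.7317 = 0.2283 mol/dm³.
C_A = C_{A0}e^(−k₁τ) = 2.933 mol/dm³, so C_U = C_{A0}−C_A−C_D = 0.7286 mol/dm³; C_D/C_U = 0.313.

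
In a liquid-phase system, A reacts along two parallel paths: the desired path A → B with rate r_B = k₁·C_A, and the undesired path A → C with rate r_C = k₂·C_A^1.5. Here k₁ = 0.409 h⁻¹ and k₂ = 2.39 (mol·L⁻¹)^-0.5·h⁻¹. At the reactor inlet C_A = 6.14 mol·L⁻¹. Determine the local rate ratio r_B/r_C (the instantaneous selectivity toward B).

S_{B/C} = r_B/r_C = (k₁·C_A)/(k₂·C_A^1.5) = (k₁/k₂)·C_A^-0.5.
= (0.409×6.140) / (2.39×6.140^1.5) = 2.511/36.36 = 0.0691.
The undesired path is higher order in A, so low C_A (CSTR or dilute feed) favours B.

0.0691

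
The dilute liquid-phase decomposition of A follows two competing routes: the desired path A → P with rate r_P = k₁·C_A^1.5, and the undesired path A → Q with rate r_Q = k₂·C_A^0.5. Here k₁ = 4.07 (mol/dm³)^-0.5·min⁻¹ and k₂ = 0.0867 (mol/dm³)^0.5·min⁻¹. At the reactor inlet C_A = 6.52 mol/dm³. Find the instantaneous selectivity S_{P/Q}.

S_{P/Q} = r_P/r_Q = (k₁·C_A^1.5)/(k₂·C_A^0.5) = (k₁/k₂)·C_A.
= (4.07×6.520^1.5) / (0.0867×6.520^0.5) = 67.76/0.2214 = 306.
Since the desired path is higher order in A, keeping C_A high (PFR or concentrated feed) favours P.

306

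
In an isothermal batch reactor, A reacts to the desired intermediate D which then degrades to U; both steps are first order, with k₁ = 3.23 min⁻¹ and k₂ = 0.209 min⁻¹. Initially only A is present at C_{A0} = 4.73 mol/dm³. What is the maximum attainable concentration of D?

Evaluating C_D at t_opt = ln(k₂/k₁)/(k₂−k₁) gives C_{D,max}/C_{A0} = (k₁/k₂)^[k₂/(k₂−k₁)].
= (3.23/0.209)^(0.209/(0.209−3.23)) = (15.45)^(-0.06918) = 0.8274.
C_{D,max} = 0.8274×4.73 = 3.91 mol/dm³.

3.91 mol/dm³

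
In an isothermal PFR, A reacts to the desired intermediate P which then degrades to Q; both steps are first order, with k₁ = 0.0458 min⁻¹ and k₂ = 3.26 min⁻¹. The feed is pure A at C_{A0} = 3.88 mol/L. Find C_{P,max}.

0.0513 mol/L

For a first-order series the maximum intermediate yield is C_{P,max}/C_{A0} = (k₁/k₂)^[k₂/(k₂−k₁)].
= (0.0458/3.26)^(3.26/(3.26−0.0458)) = (0.01405)^(1.014) = 0.01322.
C_{P,max} = 0.01322×3.88 = 0.0513 mol/L.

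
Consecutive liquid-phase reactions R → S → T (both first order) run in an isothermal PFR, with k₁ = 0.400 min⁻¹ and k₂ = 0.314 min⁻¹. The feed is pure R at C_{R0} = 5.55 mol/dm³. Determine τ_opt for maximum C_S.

Setting dC_S/dτ = 0 gives τ_opt = ln(k₂/k₁)/(k₂−k₁).
= ln(0.314/0.400)/(0.314−0.400) = ln(0.7850)/-0.08600 = -0.2421/-0.08600 = 2.81 min.

2.81 min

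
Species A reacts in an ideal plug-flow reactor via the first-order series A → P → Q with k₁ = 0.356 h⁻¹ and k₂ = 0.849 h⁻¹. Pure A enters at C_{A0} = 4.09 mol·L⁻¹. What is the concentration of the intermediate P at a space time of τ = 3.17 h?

Solving the coupled first-order balances gives C_P(τ) = [k₁/(k₂−k₁)]·C_{A0}·(e^(−k₁τ) − e^(−k₂τ)).
e^(−k₁τ) = e^(−0.356×3.17) = e^(−1.129) = 0.3235; e^(−k₂τ) = e^(−2.691) = 0.06779.
C_P = 0.356×4.09/(0.849−0.356) × (0.3235−0.06779) = 2.953×0.2557 = 0.7553 mol·L⁻¹.

0.755 mol·L⁻¹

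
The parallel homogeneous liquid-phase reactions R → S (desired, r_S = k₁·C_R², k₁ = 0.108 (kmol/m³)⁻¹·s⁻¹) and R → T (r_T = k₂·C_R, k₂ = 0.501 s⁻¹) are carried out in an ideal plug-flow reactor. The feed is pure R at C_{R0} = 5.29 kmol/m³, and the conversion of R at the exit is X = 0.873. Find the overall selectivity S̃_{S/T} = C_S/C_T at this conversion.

C_R = C_{R0}(1−X) = 0.6718 kmol/m³.
Along a PFR/batch, dC_T/dC_R = −r_T/(r_S+r_T) = −k₂/(k₂+k₁·C_R).
Integrating from C_{R0} to C_R: C_T = (0.501/0.108)·ln[(0.501+0.108·5.29)/(0.501+0.108·0.672)] = 4.639·ln(1.072/0.5736) = 2.903 kmol/m³.
Then C_S = (C_{R0}−C_R) − C_T = 4.618 − 2.903 = 1.716 kmol/m³.
S̃_{S/T} = C_S/C_T = 1.716/2.903 = 0.591.

0.591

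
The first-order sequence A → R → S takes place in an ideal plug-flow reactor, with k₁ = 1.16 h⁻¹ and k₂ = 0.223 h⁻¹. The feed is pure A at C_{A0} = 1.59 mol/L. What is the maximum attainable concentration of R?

For a first-order series the maximum intermediate yield is C_{R,max}/C_{A0} = (k₁/k₂)^[k₂/(k₂−k₁)].
= (1.16/0.223)^(0.223/(0.223−1.16)) = (5.202)^(-0.2380) = 0.6754.
C_{R,max} = 0.6754×1.59 = 1.07 mol/L.

1.07 mol/L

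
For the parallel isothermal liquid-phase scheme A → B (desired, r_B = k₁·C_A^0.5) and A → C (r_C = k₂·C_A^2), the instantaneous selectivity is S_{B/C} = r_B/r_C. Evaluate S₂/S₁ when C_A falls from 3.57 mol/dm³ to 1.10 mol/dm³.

S_{B/C} = (k₁/k₂)·C_A^-1.5, so S₂/S₁ = (C_{A,2}/C_{A,1})^-1.5.
= (1.10/3.57)^(-1.5) = (0.3081)^(-1.5) = 5.85.

5.85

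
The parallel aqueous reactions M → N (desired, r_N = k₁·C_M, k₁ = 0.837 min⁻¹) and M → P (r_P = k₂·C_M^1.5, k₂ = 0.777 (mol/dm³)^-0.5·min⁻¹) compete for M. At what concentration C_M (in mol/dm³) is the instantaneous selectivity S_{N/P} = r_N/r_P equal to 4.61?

S_{N/P} = (k₁/k₂)·C_M^-0.5 ⇒ C_M = (S·k₂/k₁)^(-2).
= (4.61×0.777/0.837)^(-2) = (4.280)^(-2) = 0.0546 mol/dm³.

0.0546 mol/dm³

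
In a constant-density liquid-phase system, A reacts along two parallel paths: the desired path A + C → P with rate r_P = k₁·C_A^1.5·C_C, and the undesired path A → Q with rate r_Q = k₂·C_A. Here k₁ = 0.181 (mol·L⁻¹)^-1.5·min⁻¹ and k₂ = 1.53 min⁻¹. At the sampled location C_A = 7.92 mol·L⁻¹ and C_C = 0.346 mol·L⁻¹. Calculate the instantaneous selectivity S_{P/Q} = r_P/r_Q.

S_{P/Q} = r_P/r_Q = (k₁·C_A^1.5·C_C)/(k₂·C_A) = (k₁/k₂)·C_A^0.5·C_C.
= (0.181×7.920^1.5×0.3460) / (1.53×7.920) = 1.396/12.12 = 0.115.

0.115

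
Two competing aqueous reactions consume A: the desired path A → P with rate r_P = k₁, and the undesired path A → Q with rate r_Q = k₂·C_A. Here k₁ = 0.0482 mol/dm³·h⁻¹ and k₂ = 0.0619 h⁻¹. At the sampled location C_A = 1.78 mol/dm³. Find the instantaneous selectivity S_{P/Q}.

0.437

S_{P/Q} = r_P/r_Q = (k₁)/(k₂·C_A) = (k₁/k₂)·C_A⁻¹.
= (0.0482) / (0.0619×1.780) = 0.04820/0.1102 = 0.437.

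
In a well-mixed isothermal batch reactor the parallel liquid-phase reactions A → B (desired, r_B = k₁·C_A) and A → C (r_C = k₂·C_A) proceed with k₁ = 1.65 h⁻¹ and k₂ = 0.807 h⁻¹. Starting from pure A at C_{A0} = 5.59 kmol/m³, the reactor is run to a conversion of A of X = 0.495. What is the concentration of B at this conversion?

C_A = C_{A0}(1−X) = 2.823 kmol/m³.
Both paths are first order in A, so the instantaneous fraction to B is constant: dC_B/d(−C_A) = k₁/(k₁+k₂) = 0.6716.
C_B = 0.6716·(C_{A0}−C_A) = 0.6716×2.767 = 1.86 kmol/m³.

1.86 kmol/m³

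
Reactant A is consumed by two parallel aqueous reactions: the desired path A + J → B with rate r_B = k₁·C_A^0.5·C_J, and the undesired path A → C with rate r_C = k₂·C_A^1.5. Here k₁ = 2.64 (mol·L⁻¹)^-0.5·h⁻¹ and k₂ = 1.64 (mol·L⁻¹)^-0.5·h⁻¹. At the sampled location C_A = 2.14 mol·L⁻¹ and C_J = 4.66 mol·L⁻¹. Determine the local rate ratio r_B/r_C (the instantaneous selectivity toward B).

3.51

S_{B/C} = r_B/r_C = (k₁·C_A^0.5·C_J)/(k₂·C_A^1.5) = (k₁/k₂)·C_A⁻¹·C_J.
= (2.64×2.140^0.5×4.660) / (1.64×2.140^1.5) = 18.00/5.134 = 3.51.
The undesired path is higher order in A, so low C_A (CSTR or dilute feed) favours B.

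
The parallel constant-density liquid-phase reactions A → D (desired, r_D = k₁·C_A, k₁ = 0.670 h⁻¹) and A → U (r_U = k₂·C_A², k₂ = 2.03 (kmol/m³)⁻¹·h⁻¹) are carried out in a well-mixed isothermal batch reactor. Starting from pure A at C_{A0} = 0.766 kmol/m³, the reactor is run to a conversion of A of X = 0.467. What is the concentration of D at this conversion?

C_A = C_{A0}(1−X) = 0.4083 kmol/m³.
Along a PFR/batch, dC_D/dC_A = −r_D/(r_D+r_U) = −k₁/(k₁+k₂·C_A).
Integrating from C_{A0} to C_A: C_D = (0.670/2.03)·ln[(0.670+2.03·0.766)/(0.670+2.03·0.408)] = 0.3300·ln(2.225/1.499) = 0.1304 kmol/m³.

0.130 kmol/m³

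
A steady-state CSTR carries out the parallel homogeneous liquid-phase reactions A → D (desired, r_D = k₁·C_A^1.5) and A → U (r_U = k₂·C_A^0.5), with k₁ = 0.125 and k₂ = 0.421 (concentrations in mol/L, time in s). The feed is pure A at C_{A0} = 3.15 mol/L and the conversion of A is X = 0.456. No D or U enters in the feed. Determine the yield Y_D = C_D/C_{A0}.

Exit C_A = C_{A0}(1−X) = 3.15×0.544 = 1.714 mol/L.
Rates in a CSTR are evaluated at the outlet concentration: r_D = 0.125×1.714^1.5 = 0.2804, r_U = 0.421×1.714^0.5 = 0.5511.
Fraction of consumed A going to D: r_D/(r_D+r_U) = 0.3372.
C_D = 0.3372·C_{A0}·X = 0.3372×3.15×0.456 = 0.484 mol/L; Y_D = C_D/C_{A0} = 0.154.

0.154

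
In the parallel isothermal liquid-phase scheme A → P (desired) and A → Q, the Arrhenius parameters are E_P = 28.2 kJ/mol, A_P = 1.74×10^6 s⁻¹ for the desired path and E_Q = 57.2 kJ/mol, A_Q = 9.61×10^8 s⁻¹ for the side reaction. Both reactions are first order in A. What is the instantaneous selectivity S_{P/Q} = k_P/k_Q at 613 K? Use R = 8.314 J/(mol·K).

0.536

With equal orders, S_{P/Q} = k_P/k_Q = (A_P/A_Q)·exp[(E_Q−E_P)/(RT)].
(E_Q−E_P)/(RT) = (57.2−28.2)×10³/(8.314×613) = 29000/5096 = 5.690.
k_P/k_Q = (1.74×10^6/9.61×10^8)·exp(5.690) = 0.001811 × 296.0 = 0.536.
Since E_P < E_Q, lowering the temperature improves selectivity toward P.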